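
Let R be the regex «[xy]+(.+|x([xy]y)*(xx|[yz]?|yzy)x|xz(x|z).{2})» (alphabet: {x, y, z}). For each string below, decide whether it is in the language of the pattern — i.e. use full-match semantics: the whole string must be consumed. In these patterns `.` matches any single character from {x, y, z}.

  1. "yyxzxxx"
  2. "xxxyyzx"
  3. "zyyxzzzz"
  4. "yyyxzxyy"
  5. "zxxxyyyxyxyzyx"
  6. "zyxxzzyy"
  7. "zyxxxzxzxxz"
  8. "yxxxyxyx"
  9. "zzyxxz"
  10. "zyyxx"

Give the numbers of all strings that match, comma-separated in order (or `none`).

1, 2, 4, 8

1 → match
2 → match
3 → no match
4 → match
5 → no match
6 → no match
7 → no match
8 → match
9 → no match
10 → no match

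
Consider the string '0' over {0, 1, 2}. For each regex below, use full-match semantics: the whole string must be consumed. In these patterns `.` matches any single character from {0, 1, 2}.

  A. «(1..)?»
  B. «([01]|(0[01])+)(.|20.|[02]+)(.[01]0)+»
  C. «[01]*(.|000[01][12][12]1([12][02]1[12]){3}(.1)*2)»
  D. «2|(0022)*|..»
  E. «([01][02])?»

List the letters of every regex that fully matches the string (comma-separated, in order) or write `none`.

C

A → no match
B → no match
C → match
D → no match
E → no match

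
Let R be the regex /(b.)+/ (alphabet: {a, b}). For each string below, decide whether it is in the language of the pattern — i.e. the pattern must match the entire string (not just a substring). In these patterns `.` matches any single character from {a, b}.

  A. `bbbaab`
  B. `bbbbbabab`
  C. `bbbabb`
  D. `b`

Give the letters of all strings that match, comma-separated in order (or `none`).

C

A → no match
B → no match
C → match
D → no match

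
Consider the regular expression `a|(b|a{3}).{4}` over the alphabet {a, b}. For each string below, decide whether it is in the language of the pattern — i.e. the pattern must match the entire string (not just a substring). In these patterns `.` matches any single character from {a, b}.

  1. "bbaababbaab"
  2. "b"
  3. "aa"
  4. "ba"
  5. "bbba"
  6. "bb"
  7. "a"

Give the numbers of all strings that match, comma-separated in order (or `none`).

1 → no match
2 → no match
3 → no match
4 → no match
5 → no match
6 → no match
7 → match

7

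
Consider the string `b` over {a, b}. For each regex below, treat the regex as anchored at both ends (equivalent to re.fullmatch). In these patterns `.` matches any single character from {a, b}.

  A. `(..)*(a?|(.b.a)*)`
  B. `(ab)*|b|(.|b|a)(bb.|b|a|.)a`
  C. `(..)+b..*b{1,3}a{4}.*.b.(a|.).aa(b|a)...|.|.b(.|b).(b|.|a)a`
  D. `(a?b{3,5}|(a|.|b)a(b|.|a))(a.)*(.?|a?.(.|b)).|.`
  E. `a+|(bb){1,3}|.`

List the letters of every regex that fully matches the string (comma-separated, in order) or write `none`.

B, C, D, E

A → no match
B → match
C → match
D → match
E → match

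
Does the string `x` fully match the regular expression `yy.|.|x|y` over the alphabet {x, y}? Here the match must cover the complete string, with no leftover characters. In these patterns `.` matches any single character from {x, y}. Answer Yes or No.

Yes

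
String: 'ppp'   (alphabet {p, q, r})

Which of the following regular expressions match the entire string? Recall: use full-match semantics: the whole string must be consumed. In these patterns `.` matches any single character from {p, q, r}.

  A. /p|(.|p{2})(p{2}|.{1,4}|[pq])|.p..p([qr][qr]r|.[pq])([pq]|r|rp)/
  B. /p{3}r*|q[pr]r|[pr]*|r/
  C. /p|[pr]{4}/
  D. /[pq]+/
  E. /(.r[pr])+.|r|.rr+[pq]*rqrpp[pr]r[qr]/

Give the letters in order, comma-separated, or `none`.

A → match
B → match
C → no match
D → match
E → no match

A, B, D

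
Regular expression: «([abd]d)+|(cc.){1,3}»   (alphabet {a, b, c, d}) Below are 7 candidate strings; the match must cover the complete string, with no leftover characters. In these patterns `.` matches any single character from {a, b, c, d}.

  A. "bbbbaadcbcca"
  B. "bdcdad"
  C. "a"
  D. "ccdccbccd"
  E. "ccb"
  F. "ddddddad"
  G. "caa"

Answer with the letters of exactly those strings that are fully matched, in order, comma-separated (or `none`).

A → no match
B → no match
C → no match
D → match
E → match
F → match
G → no match

D, E, F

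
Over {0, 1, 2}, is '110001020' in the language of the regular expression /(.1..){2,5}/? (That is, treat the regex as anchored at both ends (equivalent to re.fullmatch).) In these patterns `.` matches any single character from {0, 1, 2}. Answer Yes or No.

No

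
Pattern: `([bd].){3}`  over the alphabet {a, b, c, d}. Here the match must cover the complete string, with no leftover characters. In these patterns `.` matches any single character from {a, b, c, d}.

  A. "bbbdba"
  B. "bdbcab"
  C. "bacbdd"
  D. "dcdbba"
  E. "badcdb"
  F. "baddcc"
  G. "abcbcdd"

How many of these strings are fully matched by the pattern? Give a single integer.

3

A → match
B → no match
C → no match
D → match
E → match
F → no match
G → no match
Total matched: 3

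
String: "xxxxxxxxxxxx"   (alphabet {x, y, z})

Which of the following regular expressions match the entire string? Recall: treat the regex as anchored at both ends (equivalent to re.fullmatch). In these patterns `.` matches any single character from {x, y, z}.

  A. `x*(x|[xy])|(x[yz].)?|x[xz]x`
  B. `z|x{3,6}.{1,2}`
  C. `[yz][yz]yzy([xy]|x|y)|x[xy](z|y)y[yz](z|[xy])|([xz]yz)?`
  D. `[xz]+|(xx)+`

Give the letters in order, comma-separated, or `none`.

A → match
B → no match
C → no match
D → match

A, D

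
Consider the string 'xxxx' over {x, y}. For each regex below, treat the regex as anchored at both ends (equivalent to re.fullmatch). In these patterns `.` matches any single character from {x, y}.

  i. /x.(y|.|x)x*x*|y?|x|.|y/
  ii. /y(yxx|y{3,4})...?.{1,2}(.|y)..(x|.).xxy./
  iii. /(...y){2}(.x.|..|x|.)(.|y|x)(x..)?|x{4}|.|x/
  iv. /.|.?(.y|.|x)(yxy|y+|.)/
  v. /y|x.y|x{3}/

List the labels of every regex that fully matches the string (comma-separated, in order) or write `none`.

i → match
ii → no match — must start with 'y'
iii → match
iv → no match
v → no match

i, iii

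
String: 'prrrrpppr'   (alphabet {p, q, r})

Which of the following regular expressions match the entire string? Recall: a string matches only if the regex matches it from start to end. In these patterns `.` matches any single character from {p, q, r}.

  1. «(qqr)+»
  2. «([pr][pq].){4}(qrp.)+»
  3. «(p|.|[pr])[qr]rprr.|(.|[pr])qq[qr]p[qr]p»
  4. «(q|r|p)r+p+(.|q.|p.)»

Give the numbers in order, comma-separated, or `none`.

1 → no match — must start with 'qqr'
2 → no match
3 → no match
4 → match

4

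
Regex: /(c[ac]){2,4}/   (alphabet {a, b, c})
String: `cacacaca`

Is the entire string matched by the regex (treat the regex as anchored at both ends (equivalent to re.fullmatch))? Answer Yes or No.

Yes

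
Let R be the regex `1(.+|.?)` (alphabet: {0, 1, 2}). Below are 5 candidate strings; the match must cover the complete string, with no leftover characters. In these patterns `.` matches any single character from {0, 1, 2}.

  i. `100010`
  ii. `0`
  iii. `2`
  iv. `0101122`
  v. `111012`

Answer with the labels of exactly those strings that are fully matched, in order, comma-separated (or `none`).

i, v

i → match
ii → no match — must start with `1`
iii → no match — must start with `1`
iv → no match — must start with `1`
v → match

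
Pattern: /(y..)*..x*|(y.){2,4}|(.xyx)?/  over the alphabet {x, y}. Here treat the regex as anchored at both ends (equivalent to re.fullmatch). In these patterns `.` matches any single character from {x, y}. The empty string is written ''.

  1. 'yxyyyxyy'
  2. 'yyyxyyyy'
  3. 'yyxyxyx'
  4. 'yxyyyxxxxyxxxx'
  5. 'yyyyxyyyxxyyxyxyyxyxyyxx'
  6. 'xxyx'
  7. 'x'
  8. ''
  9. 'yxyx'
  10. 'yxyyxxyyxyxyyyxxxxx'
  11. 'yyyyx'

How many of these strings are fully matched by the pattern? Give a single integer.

7

1 → match
2 → match
3 → no match
4 → no match
5 → no match
6 → match
7 → no match
8 → match
9 → match
10 → match
11 → match
Total matched: 7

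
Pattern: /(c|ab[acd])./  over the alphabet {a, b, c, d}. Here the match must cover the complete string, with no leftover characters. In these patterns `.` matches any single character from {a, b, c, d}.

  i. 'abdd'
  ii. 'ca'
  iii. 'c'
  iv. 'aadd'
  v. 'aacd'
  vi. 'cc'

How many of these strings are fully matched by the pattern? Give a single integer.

i → match
ii → match
iii → no match
iv → no match
v → no match
vi → match
Total matched: 3

3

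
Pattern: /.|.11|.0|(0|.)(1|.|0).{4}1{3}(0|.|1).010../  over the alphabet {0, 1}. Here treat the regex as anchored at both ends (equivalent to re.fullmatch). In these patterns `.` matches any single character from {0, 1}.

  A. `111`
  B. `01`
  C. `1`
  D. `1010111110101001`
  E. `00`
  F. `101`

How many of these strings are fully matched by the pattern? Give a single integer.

4

A → match
B → no match
C → match
D → match
E → match
F → no match
Total matched: 4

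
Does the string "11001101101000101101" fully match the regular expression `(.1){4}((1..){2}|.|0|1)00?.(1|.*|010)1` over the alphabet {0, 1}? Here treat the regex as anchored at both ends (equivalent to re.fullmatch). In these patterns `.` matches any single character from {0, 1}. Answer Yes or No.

No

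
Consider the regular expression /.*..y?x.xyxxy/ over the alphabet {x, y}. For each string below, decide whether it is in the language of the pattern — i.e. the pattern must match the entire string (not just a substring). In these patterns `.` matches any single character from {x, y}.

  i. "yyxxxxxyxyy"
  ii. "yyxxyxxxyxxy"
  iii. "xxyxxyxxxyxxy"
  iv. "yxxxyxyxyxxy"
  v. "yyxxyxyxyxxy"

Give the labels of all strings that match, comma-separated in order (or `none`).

i. "yyxxxxxyxyy" → no match — must end with "xyxxy"
ii. "yyxxyxxxyxxy" → match
iii → match
iv. "yxxxyxyxyxxy" → match
v. "yyxxyxyxyxxy" → match

ii, iii, iv, v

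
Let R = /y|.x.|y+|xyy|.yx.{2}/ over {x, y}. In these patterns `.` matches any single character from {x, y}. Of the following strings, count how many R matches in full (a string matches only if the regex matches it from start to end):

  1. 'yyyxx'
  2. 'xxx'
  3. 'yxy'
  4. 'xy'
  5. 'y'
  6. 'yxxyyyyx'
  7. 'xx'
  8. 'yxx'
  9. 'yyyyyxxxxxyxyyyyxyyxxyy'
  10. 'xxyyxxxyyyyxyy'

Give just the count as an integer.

1 → no match
2 → match
3 → match
4 → no match
5 → match
6 → no match
7 → no match
8 → match
9 → no match
10 → no match
Total matched: 4

4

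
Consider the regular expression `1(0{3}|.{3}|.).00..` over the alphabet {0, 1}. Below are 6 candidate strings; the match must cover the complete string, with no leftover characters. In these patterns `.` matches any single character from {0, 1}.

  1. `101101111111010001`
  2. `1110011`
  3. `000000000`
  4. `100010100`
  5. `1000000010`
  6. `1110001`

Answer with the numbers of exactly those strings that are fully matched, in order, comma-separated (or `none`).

1 → no match
2. `1110011` → match
3. `000000000` → no match — must start with `1`
4. `100010100` → no match
5. `1000000010` → no match
6. `1110001` → match

2, 6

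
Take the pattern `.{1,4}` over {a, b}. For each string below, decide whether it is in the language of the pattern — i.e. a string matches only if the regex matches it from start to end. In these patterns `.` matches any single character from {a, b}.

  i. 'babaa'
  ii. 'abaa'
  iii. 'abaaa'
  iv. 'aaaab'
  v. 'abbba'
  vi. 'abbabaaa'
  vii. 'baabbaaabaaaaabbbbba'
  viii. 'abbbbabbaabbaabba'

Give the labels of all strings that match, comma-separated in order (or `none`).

i → no match
ii → match
iii → no match
iv → no match
v → no match
vi → no match
vii → no match
viii → no match

ii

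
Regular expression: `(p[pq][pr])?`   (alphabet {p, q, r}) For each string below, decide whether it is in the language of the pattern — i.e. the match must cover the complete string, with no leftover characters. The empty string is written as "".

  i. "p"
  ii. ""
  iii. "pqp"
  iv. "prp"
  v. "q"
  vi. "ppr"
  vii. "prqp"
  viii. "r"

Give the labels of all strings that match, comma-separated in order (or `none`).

ii, iii, vi

i → no match
ii → match
iii → match
iv → no match
v → no match
vi → match
vii → no match
viii → no match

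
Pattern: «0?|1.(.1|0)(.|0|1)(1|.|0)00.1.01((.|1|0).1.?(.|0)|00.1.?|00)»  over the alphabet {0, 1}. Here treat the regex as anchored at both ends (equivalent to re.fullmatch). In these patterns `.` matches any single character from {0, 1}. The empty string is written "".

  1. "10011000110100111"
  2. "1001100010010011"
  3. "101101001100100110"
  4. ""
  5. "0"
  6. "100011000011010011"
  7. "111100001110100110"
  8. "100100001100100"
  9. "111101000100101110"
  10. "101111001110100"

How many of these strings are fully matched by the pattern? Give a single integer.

1 → match
2 → match
3 → match
4 → match
5 → match
6 → no match
7 → match
8 → match
9 → match
10 → match
Total matched: 9

9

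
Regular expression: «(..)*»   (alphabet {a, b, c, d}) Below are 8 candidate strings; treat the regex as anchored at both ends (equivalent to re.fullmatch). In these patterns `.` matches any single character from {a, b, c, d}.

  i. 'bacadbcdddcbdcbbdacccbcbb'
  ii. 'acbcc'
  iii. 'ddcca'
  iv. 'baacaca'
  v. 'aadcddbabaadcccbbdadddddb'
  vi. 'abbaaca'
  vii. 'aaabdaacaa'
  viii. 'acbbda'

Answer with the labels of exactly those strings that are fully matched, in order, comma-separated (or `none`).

vii, viii

i → no match
ii → no match
iii → no match
iv → no match
v → no match
vi → no match
vii → match
viii → match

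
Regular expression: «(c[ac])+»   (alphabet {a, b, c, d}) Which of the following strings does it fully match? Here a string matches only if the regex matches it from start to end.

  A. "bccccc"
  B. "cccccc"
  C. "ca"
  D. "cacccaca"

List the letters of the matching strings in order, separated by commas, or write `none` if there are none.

B, C, D

A → no match — must start with "c"
B → match
C → match
D → match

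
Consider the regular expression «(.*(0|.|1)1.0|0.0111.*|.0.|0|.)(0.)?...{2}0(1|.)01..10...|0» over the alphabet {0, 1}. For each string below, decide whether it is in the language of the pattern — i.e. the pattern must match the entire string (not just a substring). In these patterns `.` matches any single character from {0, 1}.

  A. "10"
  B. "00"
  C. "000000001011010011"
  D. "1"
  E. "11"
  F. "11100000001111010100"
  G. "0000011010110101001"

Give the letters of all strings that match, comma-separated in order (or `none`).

A. "10" → no match
B. "00" → no match
C → match
D. "1" → no match
E. "11" → no match
F → no match
G → no match

C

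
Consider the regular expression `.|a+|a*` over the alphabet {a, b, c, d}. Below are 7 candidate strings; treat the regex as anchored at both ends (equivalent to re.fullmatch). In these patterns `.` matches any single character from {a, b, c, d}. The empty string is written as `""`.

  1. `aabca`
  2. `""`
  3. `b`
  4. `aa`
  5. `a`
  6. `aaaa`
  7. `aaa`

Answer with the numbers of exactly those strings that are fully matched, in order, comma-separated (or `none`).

1. `aabca` → no match
2. `""` → match
3. `b` → match
4. `aa` → match
5. `a` → match
6. `aaaa` → match
7. `aaa` → match

2, 3, 4, 5, 6, 7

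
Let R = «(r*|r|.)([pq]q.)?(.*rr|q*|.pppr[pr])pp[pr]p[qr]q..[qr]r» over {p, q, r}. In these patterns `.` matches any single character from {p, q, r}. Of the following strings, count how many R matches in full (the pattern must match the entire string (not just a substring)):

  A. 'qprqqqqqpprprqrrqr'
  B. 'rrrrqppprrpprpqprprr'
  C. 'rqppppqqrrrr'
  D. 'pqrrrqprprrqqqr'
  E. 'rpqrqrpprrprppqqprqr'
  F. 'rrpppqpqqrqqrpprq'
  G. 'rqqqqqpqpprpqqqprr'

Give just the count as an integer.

A → no match
B → no match
C → match
D → no match
E → no match
F → no match — must end with 'r'
G → no match
Total matched: 1

1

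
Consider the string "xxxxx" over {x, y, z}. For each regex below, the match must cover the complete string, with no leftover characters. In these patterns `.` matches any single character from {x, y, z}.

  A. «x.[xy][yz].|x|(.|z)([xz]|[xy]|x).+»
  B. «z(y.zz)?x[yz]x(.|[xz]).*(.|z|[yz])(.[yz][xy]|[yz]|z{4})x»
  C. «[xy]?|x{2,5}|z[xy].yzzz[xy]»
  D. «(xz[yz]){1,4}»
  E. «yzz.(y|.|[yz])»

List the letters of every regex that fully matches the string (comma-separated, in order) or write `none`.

A → match
B → no match — must start with "z"
C → match
D → no match — must start with "xz"
E → no match — must start with "yzz"

A, C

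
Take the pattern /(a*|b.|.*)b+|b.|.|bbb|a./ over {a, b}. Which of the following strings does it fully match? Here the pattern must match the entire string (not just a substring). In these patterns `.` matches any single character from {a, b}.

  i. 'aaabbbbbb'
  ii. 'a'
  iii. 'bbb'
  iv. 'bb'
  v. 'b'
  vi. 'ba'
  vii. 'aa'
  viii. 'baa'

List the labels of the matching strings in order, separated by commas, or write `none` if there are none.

i, ii, iii, iv, v, vi, vii

i → match
ii → match
iii → match
iv → match
v → match
vi → match
vii → match
viii → no match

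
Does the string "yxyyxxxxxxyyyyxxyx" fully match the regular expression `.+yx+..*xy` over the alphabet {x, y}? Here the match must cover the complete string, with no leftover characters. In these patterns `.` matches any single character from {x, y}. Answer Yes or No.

No

Every match must end with "xy", but "yxyyxxxxxxyyyyxxyx" does not.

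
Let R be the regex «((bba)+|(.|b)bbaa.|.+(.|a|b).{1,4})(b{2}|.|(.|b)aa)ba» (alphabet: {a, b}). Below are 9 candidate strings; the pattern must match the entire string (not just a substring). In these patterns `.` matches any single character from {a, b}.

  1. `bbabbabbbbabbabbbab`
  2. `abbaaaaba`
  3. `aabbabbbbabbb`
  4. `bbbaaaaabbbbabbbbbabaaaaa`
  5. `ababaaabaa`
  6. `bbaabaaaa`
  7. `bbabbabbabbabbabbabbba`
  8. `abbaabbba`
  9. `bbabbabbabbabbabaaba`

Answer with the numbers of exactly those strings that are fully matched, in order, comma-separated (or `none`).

2, 7, 8, 9

1 → no match — must end with `ba`
2. `abbaaaaba` → match
3 → no match — must end with `ba`
4 → no match — must end with `ba`
5. `ababaaabaa` → no match — must end with `ba`
6. `bbaabaaaa` → no match — must end with `ba`
7 → match
8. `abbaabbba` → match
9 → match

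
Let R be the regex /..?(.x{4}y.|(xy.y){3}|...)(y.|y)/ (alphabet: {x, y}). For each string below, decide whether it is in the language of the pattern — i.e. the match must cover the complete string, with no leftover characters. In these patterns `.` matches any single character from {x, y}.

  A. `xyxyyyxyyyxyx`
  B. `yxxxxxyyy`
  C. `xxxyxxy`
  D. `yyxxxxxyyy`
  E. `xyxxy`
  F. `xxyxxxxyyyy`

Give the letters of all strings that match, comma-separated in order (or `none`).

B, D, E, F

A → no match
B → match
C → no match
D → match
E → match
F → match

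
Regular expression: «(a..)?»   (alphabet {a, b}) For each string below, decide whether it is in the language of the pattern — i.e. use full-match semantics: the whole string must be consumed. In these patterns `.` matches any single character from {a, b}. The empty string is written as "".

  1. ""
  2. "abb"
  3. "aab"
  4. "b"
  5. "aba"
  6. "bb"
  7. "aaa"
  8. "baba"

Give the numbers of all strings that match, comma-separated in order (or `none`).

1 → match
2 → match
3 → match
4 → no match
5 → match
6 → no match
7 → match
8 → no match

1, 2, 3, 5, 7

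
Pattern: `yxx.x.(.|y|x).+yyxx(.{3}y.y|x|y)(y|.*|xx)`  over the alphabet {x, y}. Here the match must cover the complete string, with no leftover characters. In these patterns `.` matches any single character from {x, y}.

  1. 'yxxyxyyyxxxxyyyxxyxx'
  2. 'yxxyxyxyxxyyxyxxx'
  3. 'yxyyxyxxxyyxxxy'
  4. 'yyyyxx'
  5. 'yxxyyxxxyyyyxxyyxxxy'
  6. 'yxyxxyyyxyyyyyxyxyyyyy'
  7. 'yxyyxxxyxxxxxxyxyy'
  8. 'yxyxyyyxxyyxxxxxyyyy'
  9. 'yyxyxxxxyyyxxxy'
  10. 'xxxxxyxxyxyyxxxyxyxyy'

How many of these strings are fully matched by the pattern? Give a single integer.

1 → match
2 → no match
3 → no match — must start with 'yxx'
4 → no match — must start with 'yxx'
5 → no match
6 → no match — must start with 'yxx'
7 → no match — must start with 'yxx'
8 → no match — must start with 'yxx'
9 → no match — must start with 'yxx'
10 → no match — must start with 'yxx'
Total matched: 1

1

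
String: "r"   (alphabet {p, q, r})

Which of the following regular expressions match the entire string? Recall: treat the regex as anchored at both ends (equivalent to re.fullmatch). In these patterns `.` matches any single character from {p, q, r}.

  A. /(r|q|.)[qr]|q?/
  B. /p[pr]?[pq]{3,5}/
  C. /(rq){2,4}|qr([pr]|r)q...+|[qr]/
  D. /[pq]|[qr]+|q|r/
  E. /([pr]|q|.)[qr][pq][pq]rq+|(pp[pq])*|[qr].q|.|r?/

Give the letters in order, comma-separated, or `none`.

C, D, E

A → no match
B → no match — must start with "p"
C → match
D → match
E → match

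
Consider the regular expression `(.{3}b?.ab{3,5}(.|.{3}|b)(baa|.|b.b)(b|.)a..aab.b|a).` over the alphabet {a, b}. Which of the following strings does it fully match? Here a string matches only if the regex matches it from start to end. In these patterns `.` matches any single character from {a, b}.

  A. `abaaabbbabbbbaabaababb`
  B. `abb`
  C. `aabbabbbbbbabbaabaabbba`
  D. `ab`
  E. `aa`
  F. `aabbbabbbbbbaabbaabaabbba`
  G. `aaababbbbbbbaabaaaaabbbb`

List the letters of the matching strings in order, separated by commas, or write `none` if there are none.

A, C, D, E, F, G

A → match
B → no match
C → match
D → match
E → match
F → match
G → match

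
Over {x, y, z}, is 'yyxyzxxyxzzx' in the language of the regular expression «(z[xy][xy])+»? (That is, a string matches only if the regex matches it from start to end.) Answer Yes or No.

No

Every match must start with 'z', but 'yyxyzxxyxzzx' does not.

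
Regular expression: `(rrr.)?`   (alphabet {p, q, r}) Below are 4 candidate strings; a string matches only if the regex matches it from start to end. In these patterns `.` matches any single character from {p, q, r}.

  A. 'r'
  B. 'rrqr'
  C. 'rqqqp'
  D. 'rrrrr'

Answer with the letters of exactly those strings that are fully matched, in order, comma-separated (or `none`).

A → no match
B → no match
C → no match
D → no match

none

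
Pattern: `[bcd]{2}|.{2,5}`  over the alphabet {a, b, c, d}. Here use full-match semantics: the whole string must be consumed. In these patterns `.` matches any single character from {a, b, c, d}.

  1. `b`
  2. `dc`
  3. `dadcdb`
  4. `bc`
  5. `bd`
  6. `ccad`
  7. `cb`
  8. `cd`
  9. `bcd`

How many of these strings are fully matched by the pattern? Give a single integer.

7

1 → no match
2 → match
3 → no match
4 → match
5 → match
6 → match
7 → match
8 → match
9 → match
Total matched: 7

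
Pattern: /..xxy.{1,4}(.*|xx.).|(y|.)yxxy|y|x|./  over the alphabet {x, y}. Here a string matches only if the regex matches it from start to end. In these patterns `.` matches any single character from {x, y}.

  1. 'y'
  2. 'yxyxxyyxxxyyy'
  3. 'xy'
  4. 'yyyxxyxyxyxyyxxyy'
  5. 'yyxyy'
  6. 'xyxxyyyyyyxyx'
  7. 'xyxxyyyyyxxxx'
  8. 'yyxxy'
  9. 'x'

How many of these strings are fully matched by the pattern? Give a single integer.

5

1. 'y' → match
2 → no match
3. 'xy' → no match
4 → no match
5. 'yyxyy' → no match
6 → match
7 → match
8. 'yyxxy' → match
9. 'x' → match
Total matched: 5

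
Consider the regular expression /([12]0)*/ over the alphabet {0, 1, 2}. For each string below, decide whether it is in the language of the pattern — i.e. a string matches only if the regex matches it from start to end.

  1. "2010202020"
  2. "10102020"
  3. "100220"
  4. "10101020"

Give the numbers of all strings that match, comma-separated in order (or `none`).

1 → match
2 → match
3 → no match
4 → match

1, 2, 4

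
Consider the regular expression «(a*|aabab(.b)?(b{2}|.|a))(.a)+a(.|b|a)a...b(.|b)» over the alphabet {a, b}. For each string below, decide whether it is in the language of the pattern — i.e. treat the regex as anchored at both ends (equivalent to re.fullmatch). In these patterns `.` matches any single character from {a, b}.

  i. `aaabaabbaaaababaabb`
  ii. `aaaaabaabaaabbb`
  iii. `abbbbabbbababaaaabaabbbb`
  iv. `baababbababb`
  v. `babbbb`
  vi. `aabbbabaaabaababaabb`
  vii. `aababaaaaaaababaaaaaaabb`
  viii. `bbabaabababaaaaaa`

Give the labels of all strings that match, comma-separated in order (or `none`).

i → no match
ii → match
iii → no match
iv → no match
v → no match
vi → no match
vii → match
viii → no match

ii, vii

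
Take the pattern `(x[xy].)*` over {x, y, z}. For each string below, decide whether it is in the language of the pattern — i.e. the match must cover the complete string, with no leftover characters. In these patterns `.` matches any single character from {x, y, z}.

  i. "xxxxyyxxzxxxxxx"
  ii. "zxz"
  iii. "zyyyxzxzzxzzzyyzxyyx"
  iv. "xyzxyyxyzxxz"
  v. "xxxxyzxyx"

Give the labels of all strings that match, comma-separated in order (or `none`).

i → match
ii → no match
iii → no match
iv → match
v → match

i, iv, v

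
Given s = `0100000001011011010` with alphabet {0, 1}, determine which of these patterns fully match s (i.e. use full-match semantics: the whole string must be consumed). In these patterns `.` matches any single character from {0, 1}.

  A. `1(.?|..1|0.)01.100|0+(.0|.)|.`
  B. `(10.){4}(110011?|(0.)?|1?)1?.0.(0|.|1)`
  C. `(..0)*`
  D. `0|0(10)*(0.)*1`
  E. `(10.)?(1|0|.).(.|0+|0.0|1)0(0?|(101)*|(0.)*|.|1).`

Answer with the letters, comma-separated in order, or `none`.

E

A → no match
B → no match — must start with `10`
C → no match
D → no match
E → match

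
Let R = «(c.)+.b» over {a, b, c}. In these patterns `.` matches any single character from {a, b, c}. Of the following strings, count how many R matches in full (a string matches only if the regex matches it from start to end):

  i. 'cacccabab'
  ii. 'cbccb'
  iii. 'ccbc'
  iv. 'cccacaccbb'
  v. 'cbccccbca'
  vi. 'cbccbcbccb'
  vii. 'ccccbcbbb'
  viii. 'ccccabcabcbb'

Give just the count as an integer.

i → no match
ii → no match
iii → no match — must end with 'b'
iv → match
v → no match — must end with 'b'
vi → no match
vii → no match
viii → no match
Total matched: 1

1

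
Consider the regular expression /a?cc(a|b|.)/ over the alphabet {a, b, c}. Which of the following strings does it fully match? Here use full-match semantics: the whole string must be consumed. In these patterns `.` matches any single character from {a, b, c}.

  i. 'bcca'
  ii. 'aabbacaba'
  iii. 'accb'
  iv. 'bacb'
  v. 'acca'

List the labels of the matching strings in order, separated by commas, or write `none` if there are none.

iii, v

i. 'bcca' → no match
ii. 'aabbacaba' → no match
iii. 'accb' → match
iv. 'bacb' → no match
v. 'acca' → match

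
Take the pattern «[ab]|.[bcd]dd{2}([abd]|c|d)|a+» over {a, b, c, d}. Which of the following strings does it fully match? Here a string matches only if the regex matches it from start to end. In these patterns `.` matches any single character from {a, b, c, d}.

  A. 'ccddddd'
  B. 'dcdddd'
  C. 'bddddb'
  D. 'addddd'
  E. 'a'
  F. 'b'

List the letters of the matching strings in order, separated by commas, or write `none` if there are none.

A → no match
B → match
C → match
D → match
E → match
F → match

B, C, D, E, F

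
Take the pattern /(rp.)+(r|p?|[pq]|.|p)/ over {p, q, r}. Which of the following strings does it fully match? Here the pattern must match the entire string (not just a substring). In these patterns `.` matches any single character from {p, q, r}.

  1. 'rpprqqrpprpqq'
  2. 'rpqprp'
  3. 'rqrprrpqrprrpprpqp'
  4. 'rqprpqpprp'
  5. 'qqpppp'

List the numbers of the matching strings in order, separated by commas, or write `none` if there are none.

1 → no match
2 → no match
3 → no match — must start with 'rp'
4 → no match — must start with 'rp'
5 → no match — must start with 'rp'

none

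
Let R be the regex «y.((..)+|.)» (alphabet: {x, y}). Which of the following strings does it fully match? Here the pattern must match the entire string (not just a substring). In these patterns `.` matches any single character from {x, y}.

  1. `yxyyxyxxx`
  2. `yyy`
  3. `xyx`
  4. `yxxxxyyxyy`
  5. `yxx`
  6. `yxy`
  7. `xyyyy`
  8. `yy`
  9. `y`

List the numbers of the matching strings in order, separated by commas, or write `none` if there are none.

2, 4, 5, 6

1 → no match
2 → match
3 → no match — must start with `y`
4 → match
5 → match
6 → match
7 → no match — must start with `y`
8 → no match
9 → no match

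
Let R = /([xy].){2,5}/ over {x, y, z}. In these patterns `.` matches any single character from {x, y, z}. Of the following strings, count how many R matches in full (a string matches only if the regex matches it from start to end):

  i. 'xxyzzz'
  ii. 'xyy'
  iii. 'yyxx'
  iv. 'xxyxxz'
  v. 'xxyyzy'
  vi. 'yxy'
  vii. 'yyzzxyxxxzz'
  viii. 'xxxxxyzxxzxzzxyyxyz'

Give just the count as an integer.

i → no match
ii → no match
iii → match
iv → match
v → no match
vi → no match
vii → no match
viii → no match
Total matched: 2

2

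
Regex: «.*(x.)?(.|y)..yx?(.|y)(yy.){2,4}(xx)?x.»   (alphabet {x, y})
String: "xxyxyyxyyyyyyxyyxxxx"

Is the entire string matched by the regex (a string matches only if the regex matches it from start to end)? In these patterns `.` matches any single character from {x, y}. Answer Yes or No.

No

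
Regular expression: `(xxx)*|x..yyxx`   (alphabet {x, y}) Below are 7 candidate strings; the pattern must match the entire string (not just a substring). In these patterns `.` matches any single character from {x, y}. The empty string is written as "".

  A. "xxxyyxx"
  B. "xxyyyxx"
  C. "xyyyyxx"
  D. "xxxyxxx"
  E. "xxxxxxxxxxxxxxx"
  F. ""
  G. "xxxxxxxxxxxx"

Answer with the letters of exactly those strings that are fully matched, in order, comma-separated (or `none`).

A → match
B → match
C → match
D → no match
E → match
F → match
G → match

A, B, C, E, F, G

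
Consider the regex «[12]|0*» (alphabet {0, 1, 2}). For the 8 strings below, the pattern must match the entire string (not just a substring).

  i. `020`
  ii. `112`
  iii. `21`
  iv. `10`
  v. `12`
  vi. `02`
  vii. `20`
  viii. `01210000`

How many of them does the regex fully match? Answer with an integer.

0

i → no match
ii → no match
iii → no match
iv → no match
v → no match
vi → no match
vii → no match
viii → no match
Total matched: 0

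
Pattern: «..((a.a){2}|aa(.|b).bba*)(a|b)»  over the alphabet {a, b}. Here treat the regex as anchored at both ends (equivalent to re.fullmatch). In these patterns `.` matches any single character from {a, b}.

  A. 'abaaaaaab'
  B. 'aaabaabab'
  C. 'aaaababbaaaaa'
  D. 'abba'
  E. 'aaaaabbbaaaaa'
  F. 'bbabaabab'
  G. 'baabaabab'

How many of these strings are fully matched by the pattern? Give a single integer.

A. 'abaaaaaab' → match
B. 'aaabaabab' → match
C → match
D. 'abba' → no match
E → match
F. 'bbabaabab' → match
G. 'baabaabab' → match
Total matched: 6

6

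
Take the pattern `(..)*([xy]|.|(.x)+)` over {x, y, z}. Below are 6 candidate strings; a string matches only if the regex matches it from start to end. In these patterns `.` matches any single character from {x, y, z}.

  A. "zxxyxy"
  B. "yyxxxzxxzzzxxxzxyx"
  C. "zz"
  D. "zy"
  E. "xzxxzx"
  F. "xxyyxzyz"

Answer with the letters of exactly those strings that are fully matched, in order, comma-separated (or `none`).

B, E

A → no match
B → match
C → no match
D → no match
E → match
F → no match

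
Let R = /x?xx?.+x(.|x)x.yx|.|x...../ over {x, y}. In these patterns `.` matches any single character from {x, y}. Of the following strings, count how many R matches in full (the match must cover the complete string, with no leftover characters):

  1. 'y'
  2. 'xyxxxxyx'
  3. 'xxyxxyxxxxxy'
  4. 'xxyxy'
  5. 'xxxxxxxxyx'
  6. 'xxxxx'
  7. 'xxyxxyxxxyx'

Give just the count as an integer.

1 → match
2 → match
3 → no match
4 → no match
5 → match
6 → no match
7 → no match
Total matched: 3

3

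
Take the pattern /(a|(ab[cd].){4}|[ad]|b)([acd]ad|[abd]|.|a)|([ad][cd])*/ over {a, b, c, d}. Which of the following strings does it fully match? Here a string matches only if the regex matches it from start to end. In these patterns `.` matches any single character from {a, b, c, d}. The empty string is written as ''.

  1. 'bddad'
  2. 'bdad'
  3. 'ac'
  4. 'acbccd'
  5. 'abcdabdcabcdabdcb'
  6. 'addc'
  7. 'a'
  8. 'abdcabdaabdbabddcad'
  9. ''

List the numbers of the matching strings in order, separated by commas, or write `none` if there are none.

1 → no match
2 → match
3 → match
4 → no match
5 → match
6 → match
7 → no match
8 → match
9 → match

2, 3, 5, 6, 8, 9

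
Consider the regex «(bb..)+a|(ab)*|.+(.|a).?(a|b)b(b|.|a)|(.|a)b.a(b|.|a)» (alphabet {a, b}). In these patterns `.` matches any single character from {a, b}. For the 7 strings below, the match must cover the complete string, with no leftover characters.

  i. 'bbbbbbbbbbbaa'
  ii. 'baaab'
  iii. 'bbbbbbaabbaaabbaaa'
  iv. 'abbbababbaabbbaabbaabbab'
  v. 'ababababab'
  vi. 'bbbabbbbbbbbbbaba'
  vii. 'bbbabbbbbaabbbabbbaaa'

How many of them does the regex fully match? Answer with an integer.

3

i → match
ii → no match
iii → no match
iv → no match
v → match
vi → match
vii → no match
Total matched: 3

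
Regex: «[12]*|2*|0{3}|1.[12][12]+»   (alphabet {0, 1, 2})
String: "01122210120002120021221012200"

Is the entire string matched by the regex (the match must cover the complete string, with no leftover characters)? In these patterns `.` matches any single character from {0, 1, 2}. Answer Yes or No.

No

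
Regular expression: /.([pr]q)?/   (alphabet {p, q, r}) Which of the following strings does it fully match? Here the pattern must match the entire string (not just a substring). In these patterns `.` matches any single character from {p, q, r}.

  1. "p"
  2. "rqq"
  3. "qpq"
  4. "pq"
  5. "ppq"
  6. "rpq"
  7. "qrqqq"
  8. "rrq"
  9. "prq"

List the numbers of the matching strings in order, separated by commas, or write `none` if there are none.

1. "p" → match
2. "rqq" → no match
3. "qpq" → match
4. "pq" → no match
5. "ppq" → match
6. "rpq" → match
7. "qrqqq" → no match
8. "rrq" → match
9. "prq" → match

1, 3, 5, 6, 8, 9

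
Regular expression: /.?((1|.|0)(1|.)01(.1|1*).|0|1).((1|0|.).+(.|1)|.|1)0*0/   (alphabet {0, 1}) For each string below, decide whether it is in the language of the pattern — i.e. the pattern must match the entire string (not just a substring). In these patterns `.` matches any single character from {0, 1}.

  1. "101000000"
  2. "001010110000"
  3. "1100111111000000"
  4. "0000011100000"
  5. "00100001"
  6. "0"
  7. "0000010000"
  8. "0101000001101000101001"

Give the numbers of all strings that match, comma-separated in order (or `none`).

1 → match
2 → match
3 → match
4 → match
5 → no match — must end with "0"
6 → no match
7 → match
8 → no match — must end with "0"

1, 2, 3, 4, 7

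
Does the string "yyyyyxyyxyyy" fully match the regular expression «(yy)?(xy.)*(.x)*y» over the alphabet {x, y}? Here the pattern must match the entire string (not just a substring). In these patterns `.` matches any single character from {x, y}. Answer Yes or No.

No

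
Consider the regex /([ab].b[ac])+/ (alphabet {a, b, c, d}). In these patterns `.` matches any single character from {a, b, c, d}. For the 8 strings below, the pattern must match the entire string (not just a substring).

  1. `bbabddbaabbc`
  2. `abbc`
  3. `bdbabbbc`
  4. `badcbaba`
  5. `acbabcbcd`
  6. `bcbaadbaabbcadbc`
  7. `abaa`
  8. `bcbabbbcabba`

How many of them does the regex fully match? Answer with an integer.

4

1. `bbabddbaabbc` → no match
2. `abbc` → match
3. `bdbabbbc` → match
4. `badcbaba` → no match
5. `acbabcbcd` → no match
6 → match
7. `abaa` → no match
8. `bcbabbbcabba` → match
Total matched: 4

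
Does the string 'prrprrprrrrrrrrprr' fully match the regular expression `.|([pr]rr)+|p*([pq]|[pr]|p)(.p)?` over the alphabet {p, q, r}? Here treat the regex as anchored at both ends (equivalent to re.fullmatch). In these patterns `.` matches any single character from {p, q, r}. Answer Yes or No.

Yes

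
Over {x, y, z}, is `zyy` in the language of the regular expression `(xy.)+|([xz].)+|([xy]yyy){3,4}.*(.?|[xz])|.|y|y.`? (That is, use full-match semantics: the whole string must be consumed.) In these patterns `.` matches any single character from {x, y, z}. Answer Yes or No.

No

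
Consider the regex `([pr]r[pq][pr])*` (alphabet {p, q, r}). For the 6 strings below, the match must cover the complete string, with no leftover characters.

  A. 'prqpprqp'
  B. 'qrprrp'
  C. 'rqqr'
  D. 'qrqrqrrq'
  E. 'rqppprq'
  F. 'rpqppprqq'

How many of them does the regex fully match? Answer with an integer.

A → match
B → no match
C → no match
D → no match
E → no match
F → no match
Total matched: 1

1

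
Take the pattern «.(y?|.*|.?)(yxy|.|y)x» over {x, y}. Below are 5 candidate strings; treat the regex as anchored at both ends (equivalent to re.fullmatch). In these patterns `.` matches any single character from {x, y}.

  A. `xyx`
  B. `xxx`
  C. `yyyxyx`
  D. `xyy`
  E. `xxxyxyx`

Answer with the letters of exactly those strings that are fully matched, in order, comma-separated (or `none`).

A. `xyx` → match
B. `xxx` → match
C. `yyyxyx` → match
D. `xyy` → no match — must end with `x`
E. `xxxyxyx` → match

A, B, C, E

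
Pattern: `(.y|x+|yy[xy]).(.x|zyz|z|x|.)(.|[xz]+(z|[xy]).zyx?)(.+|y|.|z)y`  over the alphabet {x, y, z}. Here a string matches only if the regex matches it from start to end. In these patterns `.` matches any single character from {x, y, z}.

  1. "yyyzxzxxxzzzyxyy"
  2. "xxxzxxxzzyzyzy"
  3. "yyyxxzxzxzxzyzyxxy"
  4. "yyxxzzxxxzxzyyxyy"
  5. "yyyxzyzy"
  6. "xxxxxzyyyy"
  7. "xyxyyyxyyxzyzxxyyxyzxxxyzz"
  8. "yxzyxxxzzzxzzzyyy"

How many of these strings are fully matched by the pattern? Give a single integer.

1 → match
2 → match
3 → match
4 → match
5 → match
6 → match
7 → no match — must end with "y"
8 → no match
Total matched: 6

6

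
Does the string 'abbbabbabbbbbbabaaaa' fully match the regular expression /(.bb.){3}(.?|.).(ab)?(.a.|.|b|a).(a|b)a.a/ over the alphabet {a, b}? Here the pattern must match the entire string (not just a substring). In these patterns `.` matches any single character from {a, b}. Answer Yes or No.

Yes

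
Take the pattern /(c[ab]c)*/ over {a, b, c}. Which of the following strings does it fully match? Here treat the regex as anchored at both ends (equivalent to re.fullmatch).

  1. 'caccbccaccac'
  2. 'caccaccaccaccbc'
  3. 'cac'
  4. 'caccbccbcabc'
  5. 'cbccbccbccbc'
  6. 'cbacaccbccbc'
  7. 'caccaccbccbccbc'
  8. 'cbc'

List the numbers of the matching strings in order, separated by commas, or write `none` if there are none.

1, 2, 3, 5, 7, 8

1 → match
2 → match
3 → match
4 → no match
5 → match
6 → no match
7 → match
8 → match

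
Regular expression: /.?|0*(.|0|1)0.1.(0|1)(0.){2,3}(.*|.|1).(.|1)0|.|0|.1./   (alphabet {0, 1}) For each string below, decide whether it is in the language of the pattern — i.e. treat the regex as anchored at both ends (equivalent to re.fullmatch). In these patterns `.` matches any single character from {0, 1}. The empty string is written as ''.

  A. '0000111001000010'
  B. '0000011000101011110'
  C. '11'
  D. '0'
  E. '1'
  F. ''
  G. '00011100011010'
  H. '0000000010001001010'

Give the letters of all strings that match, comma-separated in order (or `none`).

A, B, D, E, F, G, H

A → match
B → match
C → no match
D → match
E → match
F → match
G → match
H → match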